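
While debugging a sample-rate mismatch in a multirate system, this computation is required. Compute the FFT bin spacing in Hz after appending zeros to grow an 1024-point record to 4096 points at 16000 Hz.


Frequency resolution after zero-padding:
N_padded = 1024 * 4 = 4096
df = fs / N_padded
   = 16000 / 4096
   = 3.9062 Hz

3.9062 Hz


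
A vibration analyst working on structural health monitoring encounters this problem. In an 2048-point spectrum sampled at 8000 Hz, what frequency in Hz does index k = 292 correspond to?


Frequency of DFT bin k:
f_k = k * fs / N
    = 292 * 8000 / 2048
    = 2336000 / 2048
    = 1140.625 Hz

1140.625 Hz


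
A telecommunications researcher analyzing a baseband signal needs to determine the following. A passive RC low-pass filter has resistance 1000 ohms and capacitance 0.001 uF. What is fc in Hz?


Cutoff frequency of a first-order RC filter:
fc = 1 / (2 * pi * R * C)
C = 0.001 uF = 1e-09 F
fc = 1 / (2 * pi * 1000 * 1e-09)
   = 1 / 6.2831853071796e-06
   = 159154.943092 Hz

159154.943092 Hz


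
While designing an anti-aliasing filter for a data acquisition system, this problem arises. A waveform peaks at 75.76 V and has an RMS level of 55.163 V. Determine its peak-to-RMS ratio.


Crest factor is the ratio of peak to RMS:
CF = V_peak / V_rms
   = 75.76 / 55.163
   = 1.3734

1.3734


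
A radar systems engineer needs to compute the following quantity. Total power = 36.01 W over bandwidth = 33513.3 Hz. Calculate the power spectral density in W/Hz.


Power spectral density:
PSD = P / BW
    = 36.01 / 33513.3
    = 0.0010745 W/Hz

0.0010745 W/Hz


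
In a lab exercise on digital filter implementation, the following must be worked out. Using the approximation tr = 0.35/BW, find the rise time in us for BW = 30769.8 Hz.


Rise time from bandwidth relationship:
tr = 0.35 / BW
   = 0.35 / 30769.8
   = 1.137478957e-05 s
   = 11.3748 us

11.3748 us


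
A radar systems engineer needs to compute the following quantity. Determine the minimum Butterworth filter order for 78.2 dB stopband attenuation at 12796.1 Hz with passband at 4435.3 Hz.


Butterworth filter order formula:
n = log10(10^(A/10) - 1) / (2 * log10(f_stop/f_pass))
10^(78.2/10) - 1 = 66069343.8008
f_stop/f_pass = 12796.1 / 4435.3 = 2.8851
n = 8.4971 -> ceil = 9

9


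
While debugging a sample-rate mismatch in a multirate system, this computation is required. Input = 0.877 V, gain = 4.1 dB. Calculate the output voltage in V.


Output voltage from dB gain:
V_out = V_in * 10^(gain_dB / 20)
      = 0.877 * 10^(4.1 / 20)
      = 0.877 * 1.603245
      = 1.406 V

1.406 V


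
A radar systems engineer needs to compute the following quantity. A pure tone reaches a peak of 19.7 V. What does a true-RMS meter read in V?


RMS voltage for a sinusoidal waveform:
V_rms = V_peak / sqrt(2)
      = 19.7 / 1.414214
      = 13.93 V

13.93 V


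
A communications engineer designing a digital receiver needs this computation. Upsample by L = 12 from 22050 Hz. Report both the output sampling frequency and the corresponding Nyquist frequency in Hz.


Step 1 — output sample rate after interpolation by L:
fs_out = L * fs_in = 12 * 22050 = 264600 Hz

Step 2 — Nyquist frequency of the output stream:
f_Nyq = fs_out / 2 = 264600 / 2 = 132300.0 Hz

fs_out = 264600 Hz; f_Nyquist = 132300.0 Hz


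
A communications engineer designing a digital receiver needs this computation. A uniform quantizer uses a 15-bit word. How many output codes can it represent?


Number of quantization levels = 2^N
= 2^15
= 32768

32768


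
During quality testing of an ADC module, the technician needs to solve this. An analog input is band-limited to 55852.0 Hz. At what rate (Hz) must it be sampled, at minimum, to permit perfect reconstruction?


The Nyquist rate is twice the maximum frequency component.
fs_min = 2 * fmax
      = 2 * 55852.0
      = 111704.0 Hz

111704.0


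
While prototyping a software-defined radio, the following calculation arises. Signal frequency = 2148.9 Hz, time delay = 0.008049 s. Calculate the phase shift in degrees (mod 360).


Phase shift from frequency and time delay:
phi = 360 * f * t_delay
    = 360 * 2148.9 * 0.008049
    = 6226.74 degrees
    mod 360 = 106.74 degrees

106.74 degrees


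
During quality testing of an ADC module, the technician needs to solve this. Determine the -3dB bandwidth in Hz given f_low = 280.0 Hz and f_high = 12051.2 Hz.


Bandwidth is the difference of -3dB frequencies:
BW = f_high - f_low
   = 12051.2 - 280.0
   = 11771.2 Hz

11771.2 Hz


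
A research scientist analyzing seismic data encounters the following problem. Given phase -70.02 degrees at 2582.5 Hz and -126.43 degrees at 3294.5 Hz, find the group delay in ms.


Group delay from phase difference:
tau = -d(phi)/d(omega)
d(phi) = -56.41 deg = -0.98454 rad
d(omega) = 2*pi*(3294.5 - 2582.5) = 4473.6279 rad/s
tau = -(-0.98454) / 4473.6279
    = 0.2201 ms

0.2201 ms


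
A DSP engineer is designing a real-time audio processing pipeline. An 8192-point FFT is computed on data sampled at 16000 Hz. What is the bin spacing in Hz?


DFT frequency resolution:
df = fs / N
   = 16000 / 8192
   = 1.9531 Hz

1.9531 Hz


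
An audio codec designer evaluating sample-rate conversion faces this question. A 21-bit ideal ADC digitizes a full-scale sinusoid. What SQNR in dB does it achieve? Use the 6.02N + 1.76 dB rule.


Theoretical SNR for a full-scale sinusoid:
SNR = 6.02 * N + 1.76
    = 6.02 * 21 + 1.76
    = 126.42 + 1.76
    = 128.18 dB

128.18 dB


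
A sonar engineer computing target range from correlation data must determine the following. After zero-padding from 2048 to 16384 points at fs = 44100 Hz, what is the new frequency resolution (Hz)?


Frequency resolution after zero-padding:
N_padded = 2048 * 8 = 16384
df = fs / N_padded
   = 44100 / 16384
   = 2.6917 Hz

2.6917 Hz


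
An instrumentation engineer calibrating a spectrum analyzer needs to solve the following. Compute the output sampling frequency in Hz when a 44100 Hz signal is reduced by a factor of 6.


Decimation reduces the sample rate:
fs_out = fs_in / M
       = 44100 / 6
       = 7350.0 Hz

7350.0 Hz


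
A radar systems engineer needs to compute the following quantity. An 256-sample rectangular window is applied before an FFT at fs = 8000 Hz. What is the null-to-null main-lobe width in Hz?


Main lobe width for a rectangular window:
Width = 2 * fs / N
      = 2 * 8000 / 256
      = 16000 / 256
      = 62.5 Hz

62.5 Hz


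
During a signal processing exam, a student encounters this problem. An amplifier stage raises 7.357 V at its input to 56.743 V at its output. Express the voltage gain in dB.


Voltage gain in dB:
G = 20 * log10(Vout / Vin)
  = 20 * log10(56.743 / 7.357)
  = 20 * log10(7.712791)
  = 20 * 0.887212
  = 17.74 dB

17.74 dB


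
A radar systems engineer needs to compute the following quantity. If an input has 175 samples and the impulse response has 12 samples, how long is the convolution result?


Linear convolution output length:
L = N + M - 1
  = 175 + 12 - 1
  = 186 samples

186


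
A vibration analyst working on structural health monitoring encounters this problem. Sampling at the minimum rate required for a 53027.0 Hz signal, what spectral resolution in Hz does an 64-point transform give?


Step 1 — Nyquist sampling rate:
fs = 2 * fmax = 2 * 53027.0 = 106054.0 Hz

Step 2 — DFT bin spacing:
df = fs / N = 106054.0 / 64 = 1657.0938 Hz

1657.0938 Hz


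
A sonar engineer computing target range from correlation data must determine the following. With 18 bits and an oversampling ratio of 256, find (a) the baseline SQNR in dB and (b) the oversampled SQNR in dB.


Step 1 — baseline SQNR at Nyquist:
SQNR_base = 6.02*N + 1.76
          = 6.02*18 + 1.76
          = 110.12 dB

Step 2 — oversampling processing gain:
G = 10*log10(OSR) = 10*log10(256) = 24.08 dB

Step 3 — total:
SQNR_total = 110.12 + 24.08 = 134.2 dB

Base SQNR = 110.12 dB; oversampled SQNR = 134.2 dB


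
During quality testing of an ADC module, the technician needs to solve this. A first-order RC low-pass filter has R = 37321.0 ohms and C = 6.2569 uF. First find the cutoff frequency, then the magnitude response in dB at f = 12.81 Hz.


Step 1 — cutoff frequency:
fc = 1 / (2*pi*R*C)
C = 6.2569 uF = 6.2569e-06 F
fc = 1 / (2*pi*37321.0*6.2569e-06)
   = 0.681566 Hz

Step 2 — magnitude at f = 12.81 Hz:
|H(f)| = 1 / sqrt(1 + (f/fc)^2)
f/fc = 12.81 / 0.681566 = 18.794952
|H| = 1 / sqrt(1 + 353.250221) = 0.0531306
|H|_dB = 20*log10(0.0531306) = -25.49 dB

fc = 0.681566 Hz; |H(12.81 Hz)| = -25.49 dB


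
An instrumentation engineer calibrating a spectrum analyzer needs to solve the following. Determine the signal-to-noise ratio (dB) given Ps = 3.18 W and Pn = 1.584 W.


SNR in decibels:
SNR = 10 * log10(Ps / Pn)
    = 10 * log10(3.18 / 1.584)
    = 10 * log10(2.0076)
    = 10 * 0.3027
    = 3.03 dB

3.03 dB


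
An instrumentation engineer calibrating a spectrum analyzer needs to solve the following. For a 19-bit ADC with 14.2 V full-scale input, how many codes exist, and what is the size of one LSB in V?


Step 1 — number of quantization levels:
L = 2^N = 2^19 = 524288

Step 2 — LSB step size:
delta = Vfs / L
      = 14.2 / 524288
      = 2.708e-05 V

Levels = 524288; step size = 2.708e-05 V


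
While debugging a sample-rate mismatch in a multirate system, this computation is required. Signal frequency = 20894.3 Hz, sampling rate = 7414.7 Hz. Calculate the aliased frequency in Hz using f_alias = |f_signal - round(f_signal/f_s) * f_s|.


Compute the nearest integer multiple of fs to the signal:
n = round(20894.3 / 7414.7) = 3
f_alias = |20894.3 - 3 * 7414.7|
        = |20894.3 - 22244.1|
        = 1349.8 Hz

1349.8


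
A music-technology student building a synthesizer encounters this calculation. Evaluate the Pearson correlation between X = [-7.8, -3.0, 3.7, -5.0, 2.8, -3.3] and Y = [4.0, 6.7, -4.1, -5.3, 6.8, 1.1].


Pearson correlation coefficient (population):
r = cov(X,Y) / (std(X) * std(Y))
Mean X = -2.1, Mean Y = 1.5333
Cov(X,Y) = -0.873333
Std(X) = 4.09878, Std(Y) = 4.815484
r = -0.0442

-0.0442


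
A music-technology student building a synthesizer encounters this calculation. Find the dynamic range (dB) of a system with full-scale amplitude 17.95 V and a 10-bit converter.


Dynamic range from full-scale to LSB:
V_min = V_max / 2^bits = 17.95 / 2^10
DR = 20 * log10(V_max / V_min)
   = 20 * log10(2^10)
   = 20 * 10 * log10(2)
   = 60.21 dB

60.21 dB


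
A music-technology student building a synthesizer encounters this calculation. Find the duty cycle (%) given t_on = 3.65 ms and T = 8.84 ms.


Duty cycle as a percentage:
DC = (t_on / T) * 100
   = (3.65 / 8.84) * 100
   = 0.412896 * 100
   = 41.29 %

41.29 %


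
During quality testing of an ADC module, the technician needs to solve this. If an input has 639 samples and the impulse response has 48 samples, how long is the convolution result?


Linear convolution output length:
L = N + M - 1
  = 639 + 48 - 1
  = 686 samples

686


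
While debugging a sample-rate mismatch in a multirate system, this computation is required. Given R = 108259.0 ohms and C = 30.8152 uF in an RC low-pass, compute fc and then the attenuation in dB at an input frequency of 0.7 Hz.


Step 1 — cutoff frequency:
fc = 1 / (2*pi*R*C)
C = 30.8152 uF = 3.08152e-05 F
fc = 1 / (2*pi*108259.0*3.08152e-05)
   = 0.047708 Hz

Step 2 — magnitude at f = 0.7 Hz:
|H(f)| = 1 / sqrt(1 + (f/fc)^2)
f/fc = 0.7 / 0.047708 = 14.672592
|H| = 1 / sqrt(1 + 215.284956) = 0.0679965
|H|_dB = 20*log10(0.0679965) = -23.35 dB

fc = 0.047708 Hz; |H(0.7 Hz)| = -23.35 dB


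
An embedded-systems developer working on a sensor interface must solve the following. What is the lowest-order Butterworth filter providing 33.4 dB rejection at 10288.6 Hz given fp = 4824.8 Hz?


Butterworth filter order formula:
n = log10(10^(A/10) - 1) / (2 * log10(f_stop/f_pass))
10^(33.4/10) - 1 = 2186.7616
f_stop/f_pass = 10288.6 / 4824.8 = 2.1324
n = 5.0776 -> ceil = 6

6


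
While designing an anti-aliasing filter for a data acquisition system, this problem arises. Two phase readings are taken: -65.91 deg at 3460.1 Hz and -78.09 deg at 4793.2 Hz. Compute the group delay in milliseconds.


Group delay from phase difference:
tau = -d(phi)/d(omega)
d(phi) = -12.18 deg = -0.212581 rad
d(omega) = 2*pi*(4793.2 - 3460.1) = 8376.1143 rad/s
tau = -(-0.212581) / 8376.1143
    = 0.0254 ms

0.0254 ms


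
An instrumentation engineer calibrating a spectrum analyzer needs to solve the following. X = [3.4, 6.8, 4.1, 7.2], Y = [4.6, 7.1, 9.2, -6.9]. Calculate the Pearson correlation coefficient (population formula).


Pearson correlation coefficient (population):
r = cov(X,Y) / (std(X) * std(Y))
Mean X = 5.375, Mean Y = 3.5
Cov(X,Y) = -5.8225
Std(X) = 1.649811, Std(Y) = 6.221334
r = -0.5673

-0.5673


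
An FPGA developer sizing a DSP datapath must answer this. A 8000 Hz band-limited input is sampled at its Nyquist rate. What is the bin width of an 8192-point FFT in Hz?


Step 1 — Nyquist sampling rate:
fs = 2 * fmax = 2 * 8000 = 16000 Hz

Step 2 — DFT bin spacing:
df = fs / N = 16000 / 8192 = 1.9531 Hz

1.9531 Hz


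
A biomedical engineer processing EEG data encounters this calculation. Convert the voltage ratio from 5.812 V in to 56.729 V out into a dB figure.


Voltage gain in dB:
G = 20 * log10(Vout / Vin)
  = 20 * log10(56.729 / 5.812)
  = 20 * log10(9.760668)
  = 20 * 0.98948
  = 19.79 dB

19.79 dB


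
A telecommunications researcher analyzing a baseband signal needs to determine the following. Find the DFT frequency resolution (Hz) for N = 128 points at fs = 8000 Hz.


DFT frequency resolution:
df = fs / N
   = 8000 / 128
   = 62.5 Hz

62.5 Hz


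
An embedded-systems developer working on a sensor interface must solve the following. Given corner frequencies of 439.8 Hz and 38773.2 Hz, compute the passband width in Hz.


Bandwidth is the difference of -3dB frequencies:
BW = f_high - f_low
   = 38773.2 - 439.8
   = 38333.4 Hz

38333.4 Hz


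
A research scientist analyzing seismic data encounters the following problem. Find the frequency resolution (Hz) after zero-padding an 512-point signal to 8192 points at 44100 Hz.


Frequency resolution after zero-padding:
N_padded = 512 * 16 = 8192
df = fs / N_padded
   = 44100 / 8192
   = 5.3833 Hz

5.3833 Hz


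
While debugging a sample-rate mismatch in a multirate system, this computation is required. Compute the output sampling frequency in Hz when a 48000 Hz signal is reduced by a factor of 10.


Decimation reduces the sample rate:
fs_out = fs_in / M
       = 48000 / 10
       = 4800.0 Hz

4800.0 Hz


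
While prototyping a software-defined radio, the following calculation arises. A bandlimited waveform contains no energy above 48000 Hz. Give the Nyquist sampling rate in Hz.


The Nyquist rate is twice the maximum frequency component.
fs_min = 2 * fmax
      = 2 * 48000
      = 96000 Hz

96000


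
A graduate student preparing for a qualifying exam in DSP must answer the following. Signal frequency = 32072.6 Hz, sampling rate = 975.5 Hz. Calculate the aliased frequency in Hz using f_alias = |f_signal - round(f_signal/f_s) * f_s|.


Compute the nearest integer multiple of fs to the signal:
n = round(32072.6 / 975.5) = 33
f_alias = |32072.6 - 33 * 975.5|
        = |32072.6 - 32191.5|
        = 118.9 Hz

118.9


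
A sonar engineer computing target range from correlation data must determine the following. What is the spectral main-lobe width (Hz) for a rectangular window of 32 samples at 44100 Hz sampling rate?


Main lobe width for a rectangular window:
Width = 2 * fs / N
      = 2 * 44100 / 32
      = 88200 / 32
      = 2756.25 Hz

2756.25 Hz


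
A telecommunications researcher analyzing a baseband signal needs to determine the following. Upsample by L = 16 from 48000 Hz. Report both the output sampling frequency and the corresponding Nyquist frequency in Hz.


Step 1 — output sample rate after interpolation by L:
fs_out = L * fs_in = 16 * 48000 = 768000 Hz

Step 2 — Nyquist frequency of the output stream:
f_Nyq = fs_out / 2 = 768000 / 2 = 384000.0 Hz

fs_out = 768000 Hz; f_Nyquist = 384000.0 Hz


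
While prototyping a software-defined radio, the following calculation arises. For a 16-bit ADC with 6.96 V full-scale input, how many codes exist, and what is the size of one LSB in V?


Step 1 — number of quantization levels:
L = 2^N = 2^16 = 65536

Step 2 — LSB step size:
delta = Vfs / L
      = 6.96 / 65536
      = 0.0001062 V

Levels = 65536; step size = 0.0001062 V


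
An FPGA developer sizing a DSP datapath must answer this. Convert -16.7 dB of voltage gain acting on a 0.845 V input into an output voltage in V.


Output voltage from dB gain:
V_out = V_in * 10^(gain_dB / 20)
      = 0.845 * 10^(-16.7 / 20)
      = 0.845 * 0.146218
      = 0.1236 V

0.1236 V


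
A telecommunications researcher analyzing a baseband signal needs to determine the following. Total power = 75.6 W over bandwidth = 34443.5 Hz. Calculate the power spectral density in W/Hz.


Power spectral density:
PSD = P / BW
    = 75.6 / 34443.5
    = 0.0021949 W/Hz

0.0021949 W/Hz


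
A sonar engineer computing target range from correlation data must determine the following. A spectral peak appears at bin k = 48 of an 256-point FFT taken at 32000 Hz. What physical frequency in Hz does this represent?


Frequency of DFT bin k:
f_k = k * fs / N
    = 48 * 32000 / 256
    = 1536000 / 256
    = 6000.0 Hz

6000.0 Hz


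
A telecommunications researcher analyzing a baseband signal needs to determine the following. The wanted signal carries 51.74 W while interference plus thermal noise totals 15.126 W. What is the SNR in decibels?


SNR in decibels:
SNR = 10 * log10(Ps / Pn)
    = 10 * log10(51.74 / 15.126)
    = 10 * log10(3.4206)
    = 10 * 0.5341
    = 5.34 dB

5.34 dB


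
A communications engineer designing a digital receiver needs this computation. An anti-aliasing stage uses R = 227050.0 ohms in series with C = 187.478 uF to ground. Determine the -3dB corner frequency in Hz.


Cutoff frequency of a first-order RC filter:
fc = 1 / (2 * pi * R * C)
C = 187.478 uF = 0.000187478 F
fc = 1 / (2 * pi * 227050.0 * 0.000187478)
   = 1 / 267.45559436016
   = 0.003739 Hz

0.003739 Hz


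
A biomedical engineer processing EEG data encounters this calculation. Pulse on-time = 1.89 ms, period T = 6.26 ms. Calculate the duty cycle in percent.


Duty cycle as a percentage:
DC = (t_on / T) * 100
   = (1.89 / 6.26) * 100
   = 0.301917 * 100
   = 30.19 %

30.19 %


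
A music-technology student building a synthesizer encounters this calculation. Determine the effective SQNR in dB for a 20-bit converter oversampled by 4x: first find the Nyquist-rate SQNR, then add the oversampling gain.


Step 1 — baseline SQNR at Nyquist:
SQNR_base = 6.02*N + 1.76
          = 6.02*20 + 1.76
          = 122.16 dB

Step 2 — oversampling processing gain:
G = 10*log10(OSR) = 10*log10(4) = 6.02 dB

Step 3 — total:
SQNR_total = 122.16 + 6.02 = 128.18 dB

Base SQNR = 122.16 dB; oversampled SQNR = 128.18 dB


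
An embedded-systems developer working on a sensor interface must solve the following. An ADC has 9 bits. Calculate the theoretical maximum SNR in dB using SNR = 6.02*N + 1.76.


Theoretical SNR for a full-scale sinusoid:
SNR = 6.02 * N + 1.76
    = 6.02 * 9 + 1.76
    = 54.18 + 1.76
    = 55.94 dB

55.94 dB


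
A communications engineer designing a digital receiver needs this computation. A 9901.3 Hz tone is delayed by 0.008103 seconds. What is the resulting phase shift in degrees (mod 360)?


Phase shift from frequency and time delay:
phi = 360 * f * t_delay
    = 360 * 9901.3 * 0.008103
    = 28882.88 degrees
    mod 360 = 82.88 degrees

82.88 degrees


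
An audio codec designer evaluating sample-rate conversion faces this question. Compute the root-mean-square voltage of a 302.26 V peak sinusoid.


RMS voltage for a sinusoidal waveform:
V_rms = V_peak / sqrt(2)
      = 302.26 / 1.414214
      = 213.73 V

213.73 V


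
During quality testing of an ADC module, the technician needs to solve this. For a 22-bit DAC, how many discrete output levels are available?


Number of quantization levels = 2^N
= 2^22
= 4194304

4194304


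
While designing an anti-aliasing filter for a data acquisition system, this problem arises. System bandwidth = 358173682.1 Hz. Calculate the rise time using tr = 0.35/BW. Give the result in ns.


Rise time from bandwidth relationship:
tr = 0.35 / BW
   = 0.35 / 358173682.1
   = 9.77179557e-10 s
   = 0.9772 ns

0.9772 ns


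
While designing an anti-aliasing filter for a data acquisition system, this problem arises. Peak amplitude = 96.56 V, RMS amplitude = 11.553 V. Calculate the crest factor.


Crest factor is the ratio of peak to RMS:
CF = V_peak / V_rms
   = 96.56 / 11.553
   = 8.358

8.358


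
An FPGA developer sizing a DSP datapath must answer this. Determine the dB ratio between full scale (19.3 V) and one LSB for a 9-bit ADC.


Dynamic range from full-scale to LSB:
V_min = V_max / 2^bits = 19.3 / 2^9
DR = 20 * log10(V_max / V_min)
   = 20 * log10(2^9)
   = 20 * 9 * log10(2)
   = 54.19 dB

54.19 dB


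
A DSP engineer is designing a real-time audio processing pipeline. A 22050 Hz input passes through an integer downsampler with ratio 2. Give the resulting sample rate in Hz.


Decimation reduces the sample rate:
fs_out = fs_in / M
       = 22050 / 2
       = 11025.0 Hz

11025.0 Hz


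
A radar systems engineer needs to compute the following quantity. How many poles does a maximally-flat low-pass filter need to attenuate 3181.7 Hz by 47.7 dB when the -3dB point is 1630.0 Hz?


Butterworth filter order formula:
n = log10(10^(A/10) - 1) / (2 * log10(f_stop/f_pass))
10^(47.7/10) - 1 = 58883.3655
f_stop/f_pass = 3181.7 / 1630.0 = 1.952
n = 8.2108 -> ceil = 9

9


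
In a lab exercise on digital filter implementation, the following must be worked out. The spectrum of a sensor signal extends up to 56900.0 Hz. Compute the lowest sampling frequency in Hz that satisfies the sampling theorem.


The Nyquist rate is twice the maximum frequency component.
fs_min = 2 * fmax
      = 2 * 56900.0
      = 113800.0 Hz

113800.0


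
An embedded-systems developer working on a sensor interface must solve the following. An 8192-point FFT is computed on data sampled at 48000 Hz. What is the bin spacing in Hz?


DFT frequency resolution:
df = fs / N
   = 48000 / 8192
   = 5.8594 Hz

5.8594 Hz


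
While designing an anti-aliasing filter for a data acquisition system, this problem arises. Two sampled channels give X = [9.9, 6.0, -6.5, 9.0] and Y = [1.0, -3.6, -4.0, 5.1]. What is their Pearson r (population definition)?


Pearson correlation coefficient (population):
r = cov(X,Y) / (std(X) * std(Y))
Mean X = 4.6, Mean Y = -0.375
Cov(X,Y) = 16.775
Std(X) = 6.569247, Std(Y) = 3.721811
r = 0.6861

0.6861


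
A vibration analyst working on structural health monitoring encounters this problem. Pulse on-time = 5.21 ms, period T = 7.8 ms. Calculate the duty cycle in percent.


Duty cycle as a percentage:
DC = (t_on / T) * 100
   = (5.21 / 7.8) * 100
   = 0.667949 * 100
   = 66.79 %

66.79 %


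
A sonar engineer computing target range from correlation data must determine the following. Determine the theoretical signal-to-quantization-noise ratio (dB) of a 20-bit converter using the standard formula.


Theoretical SNR for a full-scale sinusoid:
SNR = 6.02 * N + 1.76
    = 6.02 * 20 + 1.76
    = 120.4 + 1.76
    = 122.16 dB

122.16 dB


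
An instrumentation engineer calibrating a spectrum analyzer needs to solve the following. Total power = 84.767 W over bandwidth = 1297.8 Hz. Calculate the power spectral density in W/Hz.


Power spectral density:
PSD = P / BW
    = 84.767 / 1297.8
    = 0.06531592 W/Hz

0.06531592 W/Hz


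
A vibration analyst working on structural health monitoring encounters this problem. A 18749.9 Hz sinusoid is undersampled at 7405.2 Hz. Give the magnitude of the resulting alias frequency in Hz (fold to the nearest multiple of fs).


Compute the nearest integer multiple of fs to the signal:
n = round(18749.9 / 7405.2) = 3
f_alias = |18749.9 - 3 * 7405.2|
        = |18749.9 - 22215.6|
        = 3465.7 Hz

3465.7


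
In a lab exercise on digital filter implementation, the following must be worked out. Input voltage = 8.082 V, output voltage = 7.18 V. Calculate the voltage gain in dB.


Voltage gain in dB:
G = 20 * log10(Vout / Vin)
  = 20 * log10(7.18 / 8.082)
  = 20 * log10(0.888394)
  = 20 * -0.051394
  = -1.03 dB

-1.03 dB


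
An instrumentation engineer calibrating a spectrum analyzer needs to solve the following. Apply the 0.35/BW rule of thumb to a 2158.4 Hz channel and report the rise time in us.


Rise time from bandwidth relationship:
tr = 0.35 / BW
   = 0.35 / 2158.4
   = 0.0001621571534 s
   = 162.1572 us

162.1572 us


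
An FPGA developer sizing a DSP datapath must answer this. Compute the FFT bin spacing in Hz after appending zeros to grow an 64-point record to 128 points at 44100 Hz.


Frequency resolution after zero-padding:
N_padded = 64 * 2 = 128
df = fs / N_padded
   = 44100 / 128
   = 344.5312 Hz

344.5312 Hz


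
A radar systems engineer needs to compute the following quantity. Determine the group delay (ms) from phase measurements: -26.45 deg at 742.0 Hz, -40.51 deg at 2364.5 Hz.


Group delay from phase difference:
tau = -d(phi)/d(omega)
d(phi) = -14.06 deg = -0.245393 rad
d(omega) = 2*pi*(2364.5 - 742.0) = 10194.4682 rad/s
tau = -(-0.245393) / 10194.4682
    = 0.0241 ms

0.0241 ms


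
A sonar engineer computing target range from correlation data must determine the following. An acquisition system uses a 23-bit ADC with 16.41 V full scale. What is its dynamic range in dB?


Dynamic range from full-scale to LSB:
V_min = V_max / 2^bits = 16.41 / 2^23
DR = 20 * log10(V_max / V_min)
   = 20 * log10(2^23)
   = 20 * 23 * log10(2)
   = 138.47 dB

138.47 dB


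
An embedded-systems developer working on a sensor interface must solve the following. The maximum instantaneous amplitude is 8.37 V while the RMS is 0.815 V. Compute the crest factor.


Crest factor is the ratio of peak to RMS:
CF = V_peak / V_rms
   = 8.37 / 0.815
   = 10.2699

10.2699


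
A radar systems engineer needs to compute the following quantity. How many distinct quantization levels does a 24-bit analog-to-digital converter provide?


Number of quantization levels = 2^N
= 2^24
= 16777216

16777216


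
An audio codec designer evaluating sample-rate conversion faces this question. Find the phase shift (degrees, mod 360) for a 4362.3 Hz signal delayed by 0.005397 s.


Phase shift from frequency and time delay:
phi = 360 * f * t_delay
    = 360 * 4362.3 * 0.005397
    = 8475.6 degrees
    mod 360 = 195.6 degrees

195.6 degrees


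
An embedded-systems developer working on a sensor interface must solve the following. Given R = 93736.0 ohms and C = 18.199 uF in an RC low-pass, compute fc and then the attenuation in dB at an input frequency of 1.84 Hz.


Step 1 — cutoff frequency:
fc = 1 / (2*pi*R*C)
C = 18.199 uF = 1.8199e-05 F
fc = 1 / (2*pi*93736.0*1.8199e-05)
   = 0.0932967 Hz

Step 2 — magnitude at f = 1.84 Hz:
|H(f)| = 1 / sqrt(1 + (f/fc)^2)
f/fc = 1.84 / 0.0932967 = 19.722027
|H| = 1 / sqrt(1 + 388.958349) = 0.0506397
|H|_dB = 20*log10(0.0506397) = -25.91 dB

fc = 0.0932967 Hz; |H(1.84 Hz)| = -25.91 dB


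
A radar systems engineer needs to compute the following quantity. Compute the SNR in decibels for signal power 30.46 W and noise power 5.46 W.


SNR in decibels:
SNR = 10 * log10(Ps / Pn)
    = 10 * log10(30.46 / 5.46)
    = 10 * log10(5.5788)
    = 10 * 0.7465
    = 7.47 dB

7.47 dB


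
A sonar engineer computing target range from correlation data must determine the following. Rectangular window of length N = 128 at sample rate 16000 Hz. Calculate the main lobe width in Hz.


Main lobe width for a rectangular window:
Width = 2 * fs / N
      = 2 * 16000 / 128
      = 32000 / 128
      = 250.0 Hz

250.0 Hz


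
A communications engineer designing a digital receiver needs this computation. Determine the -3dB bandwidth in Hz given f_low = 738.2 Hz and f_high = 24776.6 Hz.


Bandwidth is the difference of -3dB frequencies:
BW = f_high - f_low
   = 24776.6 - 738.2
   = 24038.4 Hz

24038.4 Hz


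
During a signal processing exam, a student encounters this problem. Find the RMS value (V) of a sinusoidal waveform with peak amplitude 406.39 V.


RMS voltage for a sinusoidal waveform:
V_rms = V_peak / sqrt(2)
      = 406.39 / 1.414214
      = 287.361 V

287.361 V


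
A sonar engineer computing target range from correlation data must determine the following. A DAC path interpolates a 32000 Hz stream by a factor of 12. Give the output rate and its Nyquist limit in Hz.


Step 1 — output sample rate after interpolation by L:
fs_out = L * fs_in = 12 * 32000 = 384000 Hz

Step 2 — Nyquist frequency of the output stream:
f_Nyq = fs_out / 2 = 384000 / 2 = 192000.0 Hz

fs_out = 384000 Hz; f_Nyquist = 192000.0 Hz


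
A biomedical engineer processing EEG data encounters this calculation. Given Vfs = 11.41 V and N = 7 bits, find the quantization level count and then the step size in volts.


Step 1 — number of quantization levels:
L = 2^N = 2^7 = 128

Step 2 — LSB step size:
delta = Vfs / L
      = 11.41 / 128
      = 0.08914063 V

Levels = 128; step size = 0.08914063 V


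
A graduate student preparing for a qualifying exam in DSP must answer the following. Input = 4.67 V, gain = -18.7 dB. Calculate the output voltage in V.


Output voltage from dB gain:
V_out = V_in * 10^(gain_dB / 20)
      = 4.67 * 10^(-18.7 / 20)
      = 4.67 * 0.116145
      = 0.5424 V

0.5424 V


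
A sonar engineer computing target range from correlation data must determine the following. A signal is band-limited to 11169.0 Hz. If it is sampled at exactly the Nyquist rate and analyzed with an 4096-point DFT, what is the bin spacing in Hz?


Step 1 — Nyquist sampling rate:
fs = 2 * fmax = 2 * 11169.0 = 22338.0 Hz

Step 2 — DFT bin spacing:
df = fs / N = 22338.0 / 4096 = 5.4536 Hz

5.4536 Hz


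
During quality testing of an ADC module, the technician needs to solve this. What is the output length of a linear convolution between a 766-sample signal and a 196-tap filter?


Linear convolution output length:
L = N + M - 1
  = 766 + 196 - 1
  = 961 samples

961


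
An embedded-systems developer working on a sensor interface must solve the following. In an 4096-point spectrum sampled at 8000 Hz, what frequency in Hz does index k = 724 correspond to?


Frequency of DFT bin k:
f_k = k * fs / N
    = 724 * 8000 / 4096
    = 5792000 / 4096
    = 1414.062 Hz

1414.062 Hz


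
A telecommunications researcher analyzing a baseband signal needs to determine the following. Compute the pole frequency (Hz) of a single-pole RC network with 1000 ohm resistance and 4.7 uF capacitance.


Cutoff frequency of a first-order RC filter:
fc = 1 / (2 * pi * R * C)
C = 4.7 uF = 4.7e-06 F
fc = 1 / (2 * pi * 1000 * 4.7e-06)
   = 1 / 0.029530970943744
   = 33.862754 Hz

33.862754 Hz


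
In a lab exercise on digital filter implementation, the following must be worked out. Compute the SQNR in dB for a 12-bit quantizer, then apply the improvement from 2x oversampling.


Step 1 — baseline SQNR at Nyquist:
SQNR_base = 6.02*N + 1.76
          = 6.02*12 + 1.76
          = 74.0 dB

Step 2 — oversampling processing gain:
G = 10*log10(OSR) = 10*log10(2) = 3.01 dB

Step 3 — total:
SQNR_total = 74.0 + 3.01 = 77.01 dB

Base SQNR = 74.0 dB; oversampled SQNR = 77.01 dB


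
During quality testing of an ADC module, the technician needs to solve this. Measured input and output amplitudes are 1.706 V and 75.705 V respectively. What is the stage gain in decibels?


Voltage gain in dB:
G = 20 * log10(Vout / Vin)
  = 20 * log10(75.705 / 1.706)
  = 20 * log10(44.375733)
  = 20 * 1.647146
  = 32.94 dB

32.94 dB


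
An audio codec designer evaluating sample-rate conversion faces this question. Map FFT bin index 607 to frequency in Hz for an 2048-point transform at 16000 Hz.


Frequency of DFT bin k:
f_k = k * fs / N
    = 607 * 16000 / 2048
    = 9712000 / 2048
    = 4742.188 Hz

4742.188 Hz


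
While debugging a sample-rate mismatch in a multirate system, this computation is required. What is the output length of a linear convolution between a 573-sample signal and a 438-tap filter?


Linear convolution output length:
L = N + M - 1
  = 573 + 438 - 1
  = 1010 samples

1010


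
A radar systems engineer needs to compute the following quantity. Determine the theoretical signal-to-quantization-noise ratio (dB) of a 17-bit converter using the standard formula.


Theoretical SNR for a full-scale sinusoid:
SNR = 6.02 * N + 1.76
    = 6.02 * 17 + 1.76
    = 102.34 + 1.76
    = 104.1 dB

104.1 dB


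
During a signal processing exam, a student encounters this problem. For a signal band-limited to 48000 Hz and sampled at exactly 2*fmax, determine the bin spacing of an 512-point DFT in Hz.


Step 1 — Nyquist sampling rate:
fs = 2 * fmax = 2 * 48000 = 96000 Hz

Step 2 — DFT bin spacing:
df = fs / N = 96000 / 512 = 187.5 Hz

187.5 Hz


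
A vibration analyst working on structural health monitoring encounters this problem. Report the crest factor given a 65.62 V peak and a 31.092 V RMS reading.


Crest factor is the ratio of peak to RMS:
CF = V_peak / V_rms
   = 65.62 / 31.092
   = 2.1105

2.1105


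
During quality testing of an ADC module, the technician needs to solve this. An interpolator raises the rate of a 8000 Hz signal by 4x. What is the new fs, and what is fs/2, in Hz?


Step 1 — output sample rate after interpolation by L:
fs_out = L * fs_in = 4 * 8000 = 32000 Hz

Step 2 — Nyquist frequency of the output stream:
f_Nyq = fs_out / 2 = 32000 / 2 = 16000.0 Hz

fs_out = 32000 Hz; f_Nyquist = 16000.0 Hz


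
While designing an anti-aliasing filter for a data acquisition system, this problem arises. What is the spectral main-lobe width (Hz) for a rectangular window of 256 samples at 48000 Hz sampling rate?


Main lobe width for a rectangular window:
Width = 2 * fs / N
      = 2 * 48000 / 256
      = 96000 / 256
      = 375.0 Hz

375.0 Hz


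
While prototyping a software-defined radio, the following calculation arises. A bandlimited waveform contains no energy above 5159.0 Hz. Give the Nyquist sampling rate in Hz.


The Nyquist rate is twice the maximum frequency component.
fs_min = 2 * fmax
      = 2 * 5159.0
      = 10318.0 Hz

10318.0


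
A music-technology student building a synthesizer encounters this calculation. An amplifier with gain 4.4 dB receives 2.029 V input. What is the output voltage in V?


Output voltage from dB gain:
V_out = V_in * 10^(gain_dB / 20)
      = 2.029 * 10^(4.4 / 20)
      = 2.029 * 1.659587
      = 3.3673 V

3.3673 V


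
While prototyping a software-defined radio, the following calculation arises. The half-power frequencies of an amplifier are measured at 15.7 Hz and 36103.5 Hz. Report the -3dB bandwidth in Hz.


Bandwidth is the difference of -3dB frequencies:
BW = f_high - f_low
   = 36103.5 - 15.7
   = 36087.8 Hz

36087.8 Hz


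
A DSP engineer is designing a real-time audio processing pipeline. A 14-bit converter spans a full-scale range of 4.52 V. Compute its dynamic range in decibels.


Dynamic range from full-scale to LSB:
V_min = V_max / 2^bits = 4.52 / 2^14
DR = 20 * log10(V_max / V_min)
   = 20 * log10(2^14)
   = 20 * 14 * log10(2)
   = 84.29 dB

84.29 dB


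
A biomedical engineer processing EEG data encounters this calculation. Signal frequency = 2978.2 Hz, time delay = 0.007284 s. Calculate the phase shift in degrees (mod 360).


Phase shift from frequency and time delay:
phi = 360 * f * t_delay
    = 360 * 2978.2 * 0.007284
    = 7809.56 degrees
    mod 360 = 249.56 degrees

249.56 degrees


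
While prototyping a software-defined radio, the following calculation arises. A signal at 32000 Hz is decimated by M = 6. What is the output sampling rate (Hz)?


Decimation reduces the sample rate:
fs_out = fs_in / M
       = 32000 / 6
       = 5333.3333 Hz

5333.3333 Hz


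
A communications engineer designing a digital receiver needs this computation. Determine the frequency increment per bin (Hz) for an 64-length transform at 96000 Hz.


DFT frequency resolution:
df = fs / N
   = 96000 / 64
   = 1500.0 Hz

1500.0 Hz


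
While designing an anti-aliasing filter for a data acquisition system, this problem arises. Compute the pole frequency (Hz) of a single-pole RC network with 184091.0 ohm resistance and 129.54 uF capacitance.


Cutoff frequency of a first-order RC filter:
fc = 1 / (2 * pi * R * C)
C = 129.54 uF = 0.00012954 F
fc = 1 / (2 * pi * 184091.0 * 0.00012954)
   = 1 / 149.83605081138
   = 0.006674 Hz

0.006674 Hz


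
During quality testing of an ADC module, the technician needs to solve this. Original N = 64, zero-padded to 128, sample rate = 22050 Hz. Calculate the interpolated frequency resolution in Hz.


Frequency resolution after zero-padding:
N_padded = 64 * 2 = 128
df = fs / N_padded
   = 22050 / 128
   = 172.2656 Hz

172.2656 Hz


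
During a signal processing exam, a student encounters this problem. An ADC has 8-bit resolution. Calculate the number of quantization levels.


Number of quantization levels = 2^N
= 2^8
= 256

256


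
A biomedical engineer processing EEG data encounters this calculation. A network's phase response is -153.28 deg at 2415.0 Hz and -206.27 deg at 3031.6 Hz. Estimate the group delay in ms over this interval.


Group delay from phase difference:
tau = -d(phi)/d(omega)
d(phi) = -52.99 deg = -0.92485 rad
d(omega) = 2*pi*(3031.6 - 2415.0) = 3874.2121 rad/s
tau = -(-0.92485) / 3874.2121
    = 0.2387 ms

0.2387 ms


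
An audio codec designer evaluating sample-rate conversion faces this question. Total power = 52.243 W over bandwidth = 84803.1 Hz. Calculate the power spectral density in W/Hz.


Power spectral density:
PSD = P / BW
    = 52.243 / 84803.1
    = 0.00061605 W/Hz

0.00061605 W/Hz


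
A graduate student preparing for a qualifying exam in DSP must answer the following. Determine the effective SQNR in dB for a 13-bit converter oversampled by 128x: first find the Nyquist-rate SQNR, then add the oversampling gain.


Step 1 — baseline SQNR at Nyquist:
SQNR_base = 6.02*N + 1.76
          = 6.02*13 + 1.76
          = 80.02 dB

Step 2 — oversampling processing gain:
G = 10*log10(OSR) = 10*log10(128) = 21.07 dB

Step 3 — total:
SQNR_total = 80.02 + 21.07 = 101.09 dB

Base SQNR = 80.02 dB; oversampled SQNR = 101.09 dB


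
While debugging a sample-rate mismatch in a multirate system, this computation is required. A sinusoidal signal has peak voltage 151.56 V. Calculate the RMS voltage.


RMS voltage for a sinusoidal waveform:
V_rms = V_peak / sqrt(2)
      = 151.56 / 1.414214
      = 107.169 V

107.169 V


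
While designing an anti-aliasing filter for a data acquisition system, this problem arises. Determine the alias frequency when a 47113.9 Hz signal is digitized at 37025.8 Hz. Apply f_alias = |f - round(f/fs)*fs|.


Compute the nearest integer multiple of fs to the signal:
n = round(47113.9 / 37025.8) = 1
f_alias = |47113.9 - 1 * 37025.8|
        = |47113.9 - 37025.8|
        = 10088.1 Hz

10088.1


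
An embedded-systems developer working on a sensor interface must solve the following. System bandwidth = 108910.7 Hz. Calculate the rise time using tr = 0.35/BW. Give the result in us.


Rise time from bandwidth relationship:
tr = 0.35 / BW
   = 0.35 / 108910.7
   = 3.213642002e-06 s
   = 3.2136 us

3.2136 us


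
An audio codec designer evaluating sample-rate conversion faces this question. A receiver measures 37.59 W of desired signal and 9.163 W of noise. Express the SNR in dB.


SNR in decibels:
SNR = 10 * log10(Ps / Pn)
    = 10 * log10(37.59 / 9.163)
    = 10 * log10(4.1024)
    = 10 * 0.613
    = 6.13 dB

6.13 dB
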